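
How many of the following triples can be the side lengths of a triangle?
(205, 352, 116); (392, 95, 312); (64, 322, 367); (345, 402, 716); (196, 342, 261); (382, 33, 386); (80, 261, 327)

(116,205,352): 116+205 ≤ 352 → not valid
(95,312,392): 95+312 > 392 → valid
(64,322,367): 64+322 > 367 → valid
(345,402,716): 345+402 > 716 → valid
(196,261,342): 196+261 > 342 → valid
(33,382,386): 33+382 > 386 → valid
(80,261,327): 80+261 > 327 → valid
6 of the 7 triples form a triangle.

6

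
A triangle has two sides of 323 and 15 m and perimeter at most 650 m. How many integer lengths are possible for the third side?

4

Triangle inequality: 308 < x < 338. Perimeter ≤ 650 gives x ≤ 650 − 323 − 15 = 312.
So 308 < x ≤ 312; integers 309 through 312: 4 values.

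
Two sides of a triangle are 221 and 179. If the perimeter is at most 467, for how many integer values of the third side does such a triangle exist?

25

Triangle inequality: 42 < x < 400. Perimeter ≤ 467 gives x ≤ 467 − 221 − 179 = 67.
So 42 < x ≤ 67; integers 43 through 67: 25 values.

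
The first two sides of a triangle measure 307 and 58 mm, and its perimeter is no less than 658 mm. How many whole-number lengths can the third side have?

Triangle inequality: 249 < x < 365. Perimeter ≥ 658 gives x ≥ 658 − 307 − 58 = 293.
So 293 ≤ x < 365; integers 293 through 364: 72 values.

72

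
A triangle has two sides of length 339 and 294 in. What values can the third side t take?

45 < t < 633

By the triangle inequality, t must be less than 339 + 294 = 633 and greater than |339 − 294| = 45.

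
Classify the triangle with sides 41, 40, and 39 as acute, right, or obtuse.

Compare the square of the longest side to the sum of squares of the other two: 39² + 40² = 3121 > 1681 = 41².

acute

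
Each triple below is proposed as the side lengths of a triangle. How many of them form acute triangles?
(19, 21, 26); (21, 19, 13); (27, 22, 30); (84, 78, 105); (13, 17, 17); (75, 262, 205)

(19,21,26): 19²+21² = 802 > 676 = 26² → acute
(21,19,13): 13²+19² = 530 > 441 = 21² → acute
(27,22,30): 22²+27² = 1213 > 900 = 30² → acute
(84,78,105): 78²+84² = 13140 > 11025 = 105² → acute
(13,17,17): 13²+17² = 458 > 289 = 17² → acute
(75,262,205): 75²+205² = 47650 < 68644 = 262² → obtuse
5 of the 6 are acute.

5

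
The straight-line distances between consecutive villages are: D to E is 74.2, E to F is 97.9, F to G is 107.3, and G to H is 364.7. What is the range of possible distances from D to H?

The maximum is all hops collinear in one direction: 74.2 + 97.9 + 107.3 + 364.7 = 644.1.
The longest hop is 364.7; the others sum to 279.4. Folding the others back against it leaves at least 364.7 − 279.4 = 85.3.

85.3 ≤ DH ≤ 644.1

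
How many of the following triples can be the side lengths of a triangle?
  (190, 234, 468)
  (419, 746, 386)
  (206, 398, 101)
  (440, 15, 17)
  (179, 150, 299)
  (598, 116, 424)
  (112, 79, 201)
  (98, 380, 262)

(190,234,468): 190+234 ≤ 468 → not valid
(386,419,746): 386+419 > 746 → valid
(101,206,398): 101+206 ≤ 398 → not valid
(15,17,440): 15+17 ≤ 440 → not valid
(150,179,299): 150+179 > 299 → valid
(116,424,598): 116+424 ≤ 598 → not valid
(79,112,201): 79+112 ≤ 201 → not valid
(98,262,380): 98+262 ≤ 380 → not valid
2 of the 8 triples form a triangle.

2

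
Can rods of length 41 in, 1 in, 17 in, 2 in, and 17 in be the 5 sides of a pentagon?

No

For a pentagon, each side must be shorter than the sum of the others.
Here the longest side is 41, but the remaining 4 sides sum to only 37.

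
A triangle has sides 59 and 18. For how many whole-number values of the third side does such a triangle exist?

The third side lies in the open interval (41, 77).
Integers from 42 to 76 inclusive: 76 − 42 + 1 = 35.

35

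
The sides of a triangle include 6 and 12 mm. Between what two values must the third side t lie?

By the triangle inequality, t must be less than 6 + 12 = 18 and greater than |6 − 12| = 6.

6 < t < 18 (mm)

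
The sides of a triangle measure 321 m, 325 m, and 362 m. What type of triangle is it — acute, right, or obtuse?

acute

Compare the square of the longest side to the sum of squares of the other two: 321² + 325² = 208666 > 131044 = 362².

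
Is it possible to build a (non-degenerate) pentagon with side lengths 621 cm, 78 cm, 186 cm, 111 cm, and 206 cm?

For a pentagon, each side must be shorter than the sum of the others.
Here the longest side is 621, but the remaining 4 sides sum to only 581.

No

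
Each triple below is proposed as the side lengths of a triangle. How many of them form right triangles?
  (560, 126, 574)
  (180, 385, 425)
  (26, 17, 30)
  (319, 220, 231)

(560,126,574): 126²+560² = 329476 = 574² → right
(180,385,425): 180²+385² = 180625 = 425² → right
(26,17,30): 17²+26² = 965 > 900 = 30² → acute
(319,220,231): 220²+231² = 101761 = 319² → right
3 of the 4 are right.

3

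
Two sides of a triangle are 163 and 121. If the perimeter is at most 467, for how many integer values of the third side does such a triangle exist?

141

Triangle inequality: 42 < x < 284. Perimeter ≤ 467 gives x ≤ 467 − 163 − 121 = 183.
So 42 < x ≤ 183; integers 43 through 183: 141 values.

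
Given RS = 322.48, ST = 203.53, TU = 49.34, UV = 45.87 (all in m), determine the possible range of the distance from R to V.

The maximum is all hops collinear in one direction: 322.48 + 203.53 + 49.34 + 45.87 = 621.22.
The longest hop is 322.48; the others sum to 298.74. Folding the others back against it leaves at least 322.48 − 298.74 = 23.74.

23.74 ≤ RV ≤ 621.22 m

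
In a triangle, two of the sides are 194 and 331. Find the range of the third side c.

By the triangle inequality, c must be less than 194 + 331 = 525 and greater than |194 − 331| = 137.

137 < c < 525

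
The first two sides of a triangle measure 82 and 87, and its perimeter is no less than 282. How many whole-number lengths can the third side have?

Triangle inequality: 5 < x < 169. Perimeter ≥ 282 gives x ≥ 282 − 82 − 87 = 113.
So 113 ≤ x < 169; integers 113 through 168: 56 values.

56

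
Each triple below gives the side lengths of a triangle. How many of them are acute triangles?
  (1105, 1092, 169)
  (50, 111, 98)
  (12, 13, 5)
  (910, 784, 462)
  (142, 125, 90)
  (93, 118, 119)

(1105,1092,169): 169²+1092² = 1221025 = 1105² → right
(50,111,98): 50²+98² = 12104 < 12321 = 111² → obtuse
(12,13,5): 5²+12² = 169 = 13² → right
(910,784,462): 462²+784² = 828100 = 910² → right
(142,125,90): 90²+125² = 23725 > 20164 = 142² → acute
(93,118,119): 93²+118² = 22573 > 14161 = 119² → acute
2 of the 6 are acute.

2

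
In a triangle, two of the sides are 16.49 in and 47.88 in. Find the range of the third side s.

31.39 < s < 64.37

By the triangle inequality, s must be less than 16.49 + 47.88 = 64.37 and greater than |16.49 − 47.88| = 31.39.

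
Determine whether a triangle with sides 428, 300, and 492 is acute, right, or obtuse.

Compare the square of the longest side to the sum of squares of the other two: 300² + 428² = 273184 > 242064 = 492².

acute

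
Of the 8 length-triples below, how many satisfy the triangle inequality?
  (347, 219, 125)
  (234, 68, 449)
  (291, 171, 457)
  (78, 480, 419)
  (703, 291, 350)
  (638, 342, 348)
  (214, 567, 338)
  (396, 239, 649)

3

(125,219,347): 125+219 ≤ 347 → not valid
(68,234,449): 68+234 ≤ 449 → not valid
(171,291,457): 171+291 > 457 → valid
(78,419,480): 78+419 > 480 → valid
(291,350,703): 291+350 ≤ 703 → not valid
(342,348,638): 342+348 > 638 → valid
(214,338,567): 214+338 ≤ 567 → not valid
(239,396,649): 239+396 ≤ 649 → not valid
3 of the 8 triples form a triangle.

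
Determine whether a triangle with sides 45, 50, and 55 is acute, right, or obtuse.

Compare the square of the longest side to the sum of squares of the other two: 45² + 50² = 4525 > 3025 = 55².

acute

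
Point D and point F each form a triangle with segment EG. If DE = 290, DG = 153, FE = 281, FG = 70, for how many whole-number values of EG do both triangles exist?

139

From triangle DEG: 137 < EG < 443.
From triangle FEG: 211 < EG < 351.
Intersection: 211 < EG < 351, so integers 212 through 350: 139 values.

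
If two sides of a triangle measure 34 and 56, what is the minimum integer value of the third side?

23

The third side must be strictly greater than |34 − 56| = 22.
The smallest integer above 22 is 23.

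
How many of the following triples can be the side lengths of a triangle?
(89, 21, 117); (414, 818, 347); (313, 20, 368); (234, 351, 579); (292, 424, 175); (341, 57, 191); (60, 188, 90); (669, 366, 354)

(21,89,117): 21+89 ≤ 117 → not valid
(347,414,818): 347+414 ≤ 818 → not valid
(20,313,368): 20+313 ≤ 368 → not valid
(234,351,579): 234+351 > 579 → valid
(175,292,424): 175+292 > 424 → valid
(57,191,341): 57+191 ≤ 341 → not valid
(60,90,188): 60+90 ≤ 188 → not valid
(354,366,669): 354+366 > 669 → valid
3 of the 8 triples form a triangle.

3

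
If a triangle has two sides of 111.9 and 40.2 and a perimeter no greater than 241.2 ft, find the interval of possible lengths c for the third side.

Triangle inequality alone gives 71.7 < c < 152.1.
The perimeter condition gives c ≤ 241.2 − 111.9 − 40.2 = 89.1.
Intersecting the two: 71.7 < c ≤ 89.1.

71.7 < c ≤ 89.1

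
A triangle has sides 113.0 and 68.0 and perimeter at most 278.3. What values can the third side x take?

Triangle inequality alone gives 45.0 < x < 181.0.
The perimeter condition gives x ≤ 278.3 − 113.0 − 68.0 = 97.3.
Intersecting the two: 45.0 < x ≤ 97.3.

45.0 < x ≤ 97.3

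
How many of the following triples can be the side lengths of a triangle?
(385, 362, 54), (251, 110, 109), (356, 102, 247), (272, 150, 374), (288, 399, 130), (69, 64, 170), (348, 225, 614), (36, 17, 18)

3

(54,362,385): 54+362 > 385 → valid
(109,110,251): 109+110 ≤ 251 → not valid
(102,247,356): 102+247 ≤ 356 → not valid
(150,272,374): 150+272 > 374 → valid
(130,288,399): 130+288 > 399 → valid
(64,69,170): 64+69 ≤ 170 → not valid
(225,348,614): 225+348 ≤ 614 → not valid
(17,18,36): 17+18 ≤ 36 → not valid
3 of the 8 triples form a triangle.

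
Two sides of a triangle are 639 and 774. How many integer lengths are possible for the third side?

1277

The third side lies in the open interval (135, 1413).
Integers from 136 to 1412 inclusive: 1412 − 136 + 1 = 1277.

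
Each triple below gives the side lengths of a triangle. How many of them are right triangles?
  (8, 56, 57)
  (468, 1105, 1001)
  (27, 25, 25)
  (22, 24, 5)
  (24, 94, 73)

(8,56,57): 8²+56² = 3200 < 3249 = 57² → obtuse
(468,1105,1001): 468²+1001² = 1221025 = 1105² → right
(27,25,25): 25²+25² = 1250 > 729 = 27² → acute
(22,24,5): 5²+22² = 509 < 576 = 24² → obtuse
(24,94,73): 24²+73² = 5905 < 8836 = 94² → obtuse
1 of the 5 is right.

1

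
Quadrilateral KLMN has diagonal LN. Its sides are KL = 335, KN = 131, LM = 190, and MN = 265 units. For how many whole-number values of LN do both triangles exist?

From triangle KLN: 204 < LN < 466.
From triangle MLN: 75 < LN < 455.
Intersection: 204 < LN < 455, so integers 205 through 454: 250 values.

250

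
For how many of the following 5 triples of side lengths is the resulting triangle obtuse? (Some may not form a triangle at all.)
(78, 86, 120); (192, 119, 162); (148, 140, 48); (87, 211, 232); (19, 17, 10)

(78,86,120): 78²+86² = 13480 < 14400 = 120² → obtuse
(192,119,162): 119²+162² = 40405 > 36864 = 192² → acute
(148,140,48): 48²+140² = 21904 = 148² → right
(87,211,232): 87²+211² = 52090 < 53824 = 232² → obtuse
(19,17,10): 10²+17² = 389 > 361 = 19² → acute
2 of the 5 are obtuse.

2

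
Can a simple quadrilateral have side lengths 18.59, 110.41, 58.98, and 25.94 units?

No

For a quadrilateral, each side must be shorter than the sum of the others.
Here the longest side is 110.41, but the remaining 3 sides sum to only 103.51.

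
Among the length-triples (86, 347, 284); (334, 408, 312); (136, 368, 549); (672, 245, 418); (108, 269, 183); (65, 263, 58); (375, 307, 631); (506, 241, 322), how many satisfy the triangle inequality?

(86,284,347): 86+284 > 347 → valid
(312,334,408): 312+334 > 408 → valid
(136,368,549): 136+368 ≤ 549 → not valid
(245,418,672): 245+418 ≤ 672 → not valid
(108,183,269): 108+183 > 269 → valid
(58,65,263): 58+65 ≤ 263 → not valid
(307,375,631): 307+375 > 631 → valid
(241,322,506): 241+322 > 506 → valid
5 of the 8 triples form a triangle.

5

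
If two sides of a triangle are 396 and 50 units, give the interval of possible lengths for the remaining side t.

By the triangle inequality, t must be less than 396 + 50 = 446 and greater than |396 − 50| = 346.

346 < t < 446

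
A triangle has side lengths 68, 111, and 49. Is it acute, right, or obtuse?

obtuse

Compare the square of the longest side to the sum of squares of the other two: 49² + 68² = 7025 < 12321 = 111².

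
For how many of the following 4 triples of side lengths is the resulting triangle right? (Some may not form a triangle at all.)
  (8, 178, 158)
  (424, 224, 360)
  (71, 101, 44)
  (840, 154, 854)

(8,178,158): 8+158 ≤ 178, not a triangle
(424,224,360): 224²+360² = 179776 = 424² → right
(71,101,44): 44²+71² = 6977 < 10201 = 101² → obtuse
(840,154,854): 154²+840² = 729316 = 854² → right
2 of the 4 are right.

2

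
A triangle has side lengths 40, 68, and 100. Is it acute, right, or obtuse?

obtuse

Compare the square of the longest side to the sum of squares of the other two: 40² + 68² = 6224 < 10000 = 100².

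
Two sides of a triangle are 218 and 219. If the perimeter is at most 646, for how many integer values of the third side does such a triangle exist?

208

Triangle inequality: 1 < x < 437. Perimeter ≤ 646 gives x ≤ 646 − 218 − 219 = 209.
So 1 < x ≤ 209; integers 2 through 209: 208 values.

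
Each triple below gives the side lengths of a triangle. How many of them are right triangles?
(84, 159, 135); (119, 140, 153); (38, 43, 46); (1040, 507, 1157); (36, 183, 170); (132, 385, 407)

(84,159,135): 84²+135² = 25281 = 159² → right
(119,140,153): 119²+140² = 33761 > 23409 = 153² → acute
(38,43,46): 38²+43² = 3293 > 2116 = 46² → acute
(1040,507,1157): 507²+1040² = 1338649 = 1157² → right
(36,183,170): 36²+170² = 30196 < 33489 = 183² → obtuse
(132,385,407): 132²+385² = 165649 = 407² → right
3 of the 6 are right.

3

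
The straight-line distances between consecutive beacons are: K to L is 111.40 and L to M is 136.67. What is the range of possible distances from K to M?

25.27 ≤ KM ≤ 248.07

By the triangle inequality, |111.40 − 136.67| ≤ KM ≤ 111.40 + 136.67.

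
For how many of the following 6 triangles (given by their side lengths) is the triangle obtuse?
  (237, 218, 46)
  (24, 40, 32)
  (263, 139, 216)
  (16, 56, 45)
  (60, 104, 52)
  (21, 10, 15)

(237,218,46): 46²+218² = 49640 < 56169 = 237² → obtuse
(24,40,32): 24²+32² = 1600 = 40² → right
(263,139,216): 139²+216² = 65977 < 69169 = 263² → obtuse
(16,56,45): 16²+45² = 2281 < 3136 = 56² → obtuse
(60,104,52): 52²+60² = 6304 < 10816 = 104² → obtuse
(21,10,15): 10²+15² = 325 < 441 = 21² → obtuse
5 of the 6 are obtuse.

5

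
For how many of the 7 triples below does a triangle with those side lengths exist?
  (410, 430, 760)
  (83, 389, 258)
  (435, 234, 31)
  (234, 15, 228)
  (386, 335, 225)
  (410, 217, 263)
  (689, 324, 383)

5

(410,430,760): 410+430 > 760 → valid
(83,258,389): 83+258 ≤ 389 → not valid
(31,234,435): 31+234 ≤ 435 → not valid
(15,228,234): 15+228 > 234 → valid
(225,335,386): 225+335 > 386 → valid
(217,263,410): 217+263 > 410 → valid
(324,383,689): 324+383 > 689 → valid
5 of the 7 triples form a triangle.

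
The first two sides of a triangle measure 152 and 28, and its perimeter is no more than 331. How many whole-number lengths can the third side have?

Triangle inequality: 124 < x < 180. Perimeter ≤ 331 gives x ≤ 331 − 152 − 28 = 151.
So 124 < x ≤ 151; integers 125 through 151: 27 values.

27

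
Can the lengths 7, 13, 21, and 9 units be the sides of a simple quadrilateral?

Yes

A quadrilateral exists iff every side is shorter than the sum of the others — equivalently, the longest side is less than the sum of the rest.
Longest side 21 < 29 (sum of the remaining 3), so yes.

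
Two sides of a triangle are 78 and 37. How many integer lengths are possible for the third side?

The third side lies in the open interval (41, 115).
Integers from 42 to 114 inclusive: 114 − 42 + 1 = 73.

73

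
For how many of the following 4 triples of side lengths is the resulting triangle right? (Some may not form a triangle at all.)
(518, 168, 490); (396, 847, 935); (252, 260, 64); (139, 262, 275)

(518,168,490): 168²+490² = 268324 = 518² → right
(396,847,935): 396²+847² = 874225 = 935² → right
(252,260,64): 64²+252² = 67600 = 260² → right
(139,262,275): 139²+262² = 87965 > 75625 = 275² → acute
3 of the 4 are right.

3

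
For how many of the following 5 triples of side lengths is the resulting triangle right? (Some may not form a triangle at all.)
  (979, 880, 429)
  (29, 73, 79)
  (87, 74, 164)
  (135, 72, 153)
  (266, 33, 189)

2

(979,880,429): 429²+880² = 958441 = 979² → right
(29,73,79): 29²+73² = 6170 < 6241 = 79² → obtuse
(87,74,164): 74+87 ≤ 164, not a triangle
(135,72,153): 72²+135² = 23409 = 153² → right
(266,33,189): 33+189 ≤ 266, not a triangle
2 of the 5 are right.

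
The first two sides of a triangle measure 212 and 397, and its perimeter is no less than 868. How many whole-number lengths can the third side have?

Triangle inequality: 185 < x < 609. Perimeter ≥ 868 gives x ≥ 868 − 212 − 397 = 259.
So 259 ≤ x < 609; integers 259 through 608: 350 values.

350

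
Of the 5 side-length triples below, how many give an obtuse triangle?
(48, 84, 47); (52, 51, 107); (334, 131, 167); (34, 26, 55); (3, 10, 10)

(48,84,47): 47²+48² = 4513 < 7056 = 84² → obtuse
(52,51,107): 51+52 ≤ 107, not a triangle
(334,131,167): 131+167 ≤ 334, not a triangle
(34,26,55): 26²+34² = 1832 < 3025 = 55² → obtuse
(3,10,10): 3²+10² = 109 > 100 = 10² → acute
2 of the 5 are obtuse.

2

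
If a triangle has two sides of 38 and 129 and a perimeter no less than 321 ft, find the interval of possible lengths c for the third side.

154 ≤ c < 167

Triangle inequality alone gives 91 < c < 167.
The perimeter condition gives c ≥ 321 − 38 − 129 = 154.
Intersecting the two: 154 ≤ c < 167.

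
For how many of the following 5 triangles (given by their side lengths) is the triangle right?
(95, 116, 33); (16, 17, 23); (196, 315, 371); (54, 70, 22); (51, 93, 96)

1

(95,116,33): 33²+95² = 10114 < 13456 = 116² → obtuse
(16,17,23): 16²+17² = 545 > 529 = 23² → acute
(196,315,371): 196²+315² = 137641 = 371² → right
(54,70,22): 22²+54² = 3400 < 4900 = 70² → obtuse
(51,93,96): 51²+93² = 11250 > 9216 = 96² → acute
1 of the 5 is right.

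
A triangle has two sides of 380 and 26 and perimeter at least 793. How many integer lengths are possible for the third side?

19

Triangle inequality: 354 < x < 406. Perimeter ≥ 793 gives x ≥ 793 − 380 − 26 = 387.
So 387 ≤ x < 406; integers 387 through 405: 19 values.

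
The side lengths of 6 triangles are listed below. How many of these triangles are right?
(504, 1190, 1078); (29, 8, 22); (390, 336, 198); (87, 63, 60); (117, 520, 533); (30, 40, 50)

(504,1190,1078): 504²+1078² = 1416100 = 1190² → right
(29,8,22): 8²+22² = 548 < 841 = 29² → obtuse
(390,336,198): 198²+336² = 152100 = 390² → right
(87,63,60): 60²+63² = 7569 = 87² → right
(117,520,533): 117²+520² = 284089 = 533² → right
(30,40,50): 30²+40² = 2500 = 50² → right
5 of the 6 are right.

5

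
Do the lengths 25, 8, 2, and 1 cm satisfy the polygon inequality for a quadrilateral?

For a quadrilateral, each side must be shorter than the sum of the others.
Here the longest side is 25, but the remaining 3 sides sum to only 11.

No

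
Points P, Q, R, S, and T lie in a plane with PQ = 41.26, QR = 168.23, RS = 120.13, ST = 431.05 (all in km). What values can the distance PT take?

101.43 ≤ PT ≤ 760.67 km

The maximum is all hops collinear in one direction: 41.26 + 168.23 + 120.13 + 431.05 = 760.67.
The longest hop is 431.05; the others sum to 329.62. Folding the others back against it leaves at least 431.05 − 329.62 = 101.43.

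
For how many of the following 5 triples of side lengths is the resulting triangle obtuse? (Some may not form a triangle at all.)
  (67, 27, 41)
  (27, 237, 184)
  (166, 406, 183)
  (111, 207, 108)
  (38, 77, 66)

3

(67,27,41): 27²+41² = 2410 < 4489 = 67² → obtuse
(27,237,184): 27+184 ≤ 237, not a triangle
(166,406,183): 166+183 ≤ 406, not a triangle
(111,207,108): 108²+111² = 23985 < 42849 = 207² → obtuse
(38,77,66): 38²+66² = 5800 < 5929 = 77² → obtuse
3 of the 5 are obtuse.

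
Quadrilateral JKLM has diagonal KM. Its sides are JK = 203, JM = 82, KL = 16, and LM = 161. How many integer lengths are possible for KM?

31

From triangle JKM: 121 < KM < 285.
From triangle LKM: 145 < KM < 177.
Intersection: 145 < KM < 177, so integers 146 through 176: 31 values.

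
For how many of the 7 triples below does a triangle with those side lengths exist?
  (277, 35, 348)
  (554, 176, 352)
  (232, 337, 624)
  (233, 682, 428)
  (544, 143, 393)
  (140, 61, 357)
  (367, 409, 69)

(35,277,348): 35+277 ≤ 348 → not valid
(176,352,554): 176+352 ≤ 554 → not valid
(232,337,624): 232+337 ≤ 624 → not valid
(233,428,682): 233+428 ≤ 682 → not valid
(143,393,544): 143+393 ≤ 544 → not valid
(61,140,357): 61+140 ≤ 357 → not valid
(69,367,409): 69+367 > 409 → valid
1 of the 7 triples forms a triangle.

1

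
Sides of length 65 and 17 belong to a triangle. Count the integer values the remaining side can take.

33

The third side lies in the open interval (48, 82).
Integers from 49 to 81 inclusive: 81 − 49 + 1 = 33.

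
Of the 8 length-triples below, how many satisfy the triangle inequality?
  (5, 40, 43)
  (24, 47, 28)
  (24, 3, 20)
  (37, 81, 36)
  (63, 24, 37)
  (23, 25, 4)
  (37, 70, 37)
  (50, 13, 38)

(5,40,43): 5+40 > 43 → valid
(24,28,47): 24+28 > 47 → valid
(3,20,24): 3+20 ≤ 24 → not valid
(36,37,81): 36+37 ≤ 81 → not valid
(24,37,63): 24+37 ≤ 63 → not valid
(4,23,25): 4+23 > 25 → valid
(37,37,70): 37+37 > 70 → valid
(13,38,50): 13+38 > 50 → valid
5 of the 8 triples form a triangle.

5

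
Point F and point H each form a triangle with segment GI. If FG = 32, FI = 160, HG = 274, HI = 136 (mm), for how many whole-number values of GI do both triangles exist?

From triangle FGI: 128 < GI < 192.
From triangle HGI: 138 < GI < 410.
Intersection: 138 < GI < 192, so integers 139 through 191: 53 values.

53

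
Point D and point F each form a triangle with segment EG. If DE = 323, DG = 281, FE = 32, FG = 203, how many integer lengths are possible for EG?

63

From triangle DEG: 42 < EG < 604.
From triangle FEG: 171 < EG < 235.
Intersection: 171 < EG < 235, so integers 172 through 234: 63 values.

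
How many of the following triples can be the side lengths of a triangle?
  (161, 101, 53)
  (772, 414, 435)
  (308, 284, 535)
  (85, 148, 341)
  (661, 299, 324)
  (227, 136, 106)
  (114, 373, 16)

(53,101,161): 53+101 ≤ 161 → not valid
(414,435,772): 414+435 > 772 → valid
(284,308,535): 284+308 > 535 → valid
(85,148,341): 85+148 ≤ 341 → not valid
(299,324,661): 299+324 ≤ 661 → not valid
(106,136,227): 106+136 > 227 → valid
(16,114,373): 16+114 ≤ 373 → not valid
3 of the 7 triples form a triangle.

3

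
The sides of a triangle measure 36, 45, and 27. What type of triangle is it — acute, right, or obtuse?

Compare the square of the longest side to the sum of squares of the other two: 27² + 36² = 2025 = 45².

right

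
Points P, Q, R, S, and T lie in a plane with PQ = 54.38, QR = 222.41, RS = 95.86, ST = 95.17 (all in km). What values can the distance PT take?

0 ≤ PT ≤ 467.82 km

The maximum is all hops collinear in one direction: 54.38 + 222.41 + 95.86 + 95.17 = 467.82.
The longest hop is 222.41; the others sum to 245.41. Since 222.41 ≤ 245.41, the path can fold back on itself completely, so the minimum distance is 0.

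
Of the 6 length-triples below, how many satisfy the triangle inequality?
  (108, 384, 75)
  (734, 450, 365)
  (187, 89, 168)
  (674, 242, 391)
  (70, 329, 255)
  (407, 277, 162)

(75,108,384): 75+108 ≤ 384 → not valid
(365,450,734): 365+450 > 734 → valid
(89,168,187): 89+168 > 187 → valid
(242,391,674): 242+391 ≤ 674 → not valid
(70,255,329): 70+255 ≤ 329 → not valid
(162,277,407): 162+277 > 407 → valid
3 of the 6 triples form a triangle.

3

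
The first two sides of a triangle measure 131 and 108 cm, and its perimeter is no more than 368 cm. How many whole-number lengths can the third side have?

106

Triangle inequality: 23 < x < 239. Perimeter ≤ 368 gives x ≤ 368 − 131 − 108 = 129.
So 23 < x ≤ 129; integers 24 through 129: 106 values.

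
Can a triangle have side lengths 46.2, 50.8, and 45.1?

Yes

The longest side is 50.8, and the other two sum to 91.3.
Since 91.3 > 50.8, the triangle inequality holds.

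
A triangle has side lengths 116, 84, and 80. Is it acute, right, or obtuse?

right

Compare the square of the longest side to the sum of squares of the other two: 80² + 84² = 13456 = 116².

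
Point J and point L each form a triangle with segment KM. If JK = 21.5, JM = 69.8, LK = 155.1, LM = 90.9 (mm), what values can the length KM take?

64.2 < KM < 91.3

From triangle JKM: |21.5 − 69.8| < KM < 21.5 + 69.8, i.e. 48.3 < KM < 91.3.
From triangle LKM: 64.2 < KM < 246.0.
Both must hold, so KM lies in the intersection.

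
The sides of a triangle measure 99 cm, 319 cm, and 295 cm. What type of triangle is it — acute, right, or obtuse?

obtuse

Compare the square of the longest side to the sum of squares of the other two: 99² + 295² = 96826 < 101761 = 319².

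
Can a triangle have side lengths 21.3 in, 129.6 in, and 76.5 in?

The longest side is 129.6, but the other two sum to only 97.8.
97.8 < 129.6, so the triangle inequality fails.

No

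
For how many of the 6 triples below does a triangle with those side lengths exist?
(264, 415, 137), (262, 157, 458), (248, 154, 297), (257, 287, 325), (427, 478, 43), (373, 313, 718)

(137,264,415): 137+264 ≤ 415 → not valid
(157,262,458): 157+262 ≤ 458 → not valid
(154,248,297): 154+248 > 297 → valid
(257,287,325): 257+287 > 325 → valid
(43,427,478): 43+427 ≤ 478 → not valid
(313,373,718): 313+373 ≤ 718 → not valid
2 of the 6 triples form a triangle.

2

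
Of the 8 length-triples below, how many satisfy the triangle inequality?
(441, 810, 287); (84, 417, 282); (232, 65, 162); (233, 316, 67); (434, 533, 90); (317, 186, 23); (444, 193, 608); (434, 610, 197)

(287,441,810): 287+441 ≤ 810 → not valid
(84,282,417): 84+282 ≤ 417 → not valid
(65,162,232): 65+162 ≤ 232 → not valid
(67,233,316): 67+233 ≤ 316 → not valid
(90,434,533): 90+434 ≤ 533 → not valid
(23,186,317): 23+186 ≤ 317 → not valid
(193,444,608): 193+444 > 608 → valid
(197,434,610): 197+434 > 610 → valid
2 of the 8 triples form a triangle.

2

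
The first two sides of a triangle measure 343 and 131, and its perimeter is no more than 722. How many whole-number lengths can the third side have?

36

Triangle inequality: 212 < x < 474. Perimeter ≤ 722 gives x ≤ 722 − 343 − 131 = 248.
So 212 < x ≤ 248; integers 213 through 248: 36 values.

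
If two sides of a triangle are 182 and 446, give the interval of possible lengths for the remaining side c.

By the triangle inequality, c must be less than 182 + 446 = 628 and greater than |182 − 446| = 264.

264 < c < 628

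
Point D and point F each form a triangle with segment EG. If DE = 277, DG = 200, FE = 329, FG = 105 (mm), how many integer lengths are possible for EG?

From triangle DEG: 77 < EG < 477.
From triangle FEG: 224 < EG < 434.
Intersection: 224 < EG < 434, so integers 225 through 433: 209 values.

209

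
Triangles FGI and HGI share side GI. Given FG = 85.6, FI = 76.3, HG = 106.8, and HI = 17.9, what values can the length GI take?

From triangle FGI: |85.6 − 76.3| < GI < 85.6 + 76.3, i.e. 9.3 < GI < 161.9.
From triangle HGI: 88.9 < GI < 124.7.
Both must hold, so GI lies in the intersection.

88.9 < GI < 124.7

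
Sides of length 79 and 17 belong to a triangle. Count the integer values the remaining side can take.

The third side lies in the open interval (62, 96).
Integers from 63 to 95 inclusive: 95 − 63 + 1 = 33.

33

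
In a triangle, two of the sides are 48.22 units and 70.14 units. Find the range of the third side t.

By the triangle inequality, t must be less than 48.22 + 70.14 = 118.36 and greater than |48.22 − 70.14| = 21.92.

21.92 < t < 118.36 (units)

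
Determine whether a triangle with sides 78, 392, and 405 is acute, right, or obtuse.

Compare the square of the longest side to the sum of squares of the other two: 78² + 392² = 159748 < 164025 = 405².

obtuse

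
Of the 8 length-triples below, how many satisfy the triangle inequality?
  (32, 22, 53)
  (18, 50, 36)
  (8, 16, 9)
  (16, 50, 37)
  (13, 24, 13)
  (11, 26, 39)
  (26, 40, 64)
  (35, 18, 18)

7

(22,32,53): 22+32 > 53 → valid
(18,36,50): 18+36 > 50 → valid
(8,9,16): 8+9 > 16 → valid
(16,37,50): 16+37 > 50 → valid
(13,13,24): 13+13 > 24 → valid
(11,26,39): 11+26 ≤ 39 → not valid
(26,40,64): 26+40 > 64 → valid
(18,18,35): 18+18 > 35 → valid
7 of the 8 triples form a triangle.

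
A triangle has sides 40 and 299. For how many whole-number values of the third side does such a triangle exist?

79

The third side lies in the open interval (259, 339).
Integers from 260 to 338 inclusive: 338 − 260 + 1 = 79.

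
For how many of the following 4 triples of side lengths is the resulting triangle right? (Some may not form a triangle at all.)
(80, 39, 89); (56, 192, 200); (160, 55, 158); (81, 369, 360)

(80,39,89): 39²+80² = 7921 = 89² → right
(56,192,200): 56²+192² = 40000 = 200² → right
(160,55,158): 55²+158² = 27989 > 25600 = 160² → acute
(81,369,360): 81²+360² = 136161 = 369² → right
3 of the 4 are right.

3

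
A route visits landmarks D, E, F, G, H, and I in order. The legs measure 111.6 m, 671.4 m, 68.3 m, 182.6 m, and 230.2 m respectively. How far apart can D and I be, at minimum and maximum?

78.7 ≤ DI ≤ 1264.1 m

The maximum is all hops collinear in one direction: 111.6 + 671.4 + 68.3 + 182.6 + 230.2 = 1264.1.
The longest hop is 671.4; the others sum to 592.7. Folding the others back against it leaves at least 671.4 − 592.7 = 78.7.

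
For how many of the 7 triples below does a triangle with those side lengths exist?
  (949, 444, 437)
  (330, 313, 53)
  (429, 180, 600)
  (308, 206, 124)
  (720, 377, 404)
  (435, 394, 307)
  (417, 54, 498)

(437,444,949): 437+444 ≤ 949 → not valid
(53,313,330): 53+313 > 330 → valid
(180,429,600): 180+429 > 600 → valid
(124,206,308): 124+206 > 308 → valid
(377,404,720): 377+404 > 720 → valid
(307,394,435): 307+394 > 435 → valid
(54,417,498): 54+417 ≤ 498 → not valid
5 of the 7 triples form a triangle.

5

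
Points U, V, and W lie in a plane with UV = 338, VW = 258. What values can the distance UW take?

By the triangle inequality, |338 − 258| ≤ UW ≤ 338 + 258.

80 ≤ UW ≤ 596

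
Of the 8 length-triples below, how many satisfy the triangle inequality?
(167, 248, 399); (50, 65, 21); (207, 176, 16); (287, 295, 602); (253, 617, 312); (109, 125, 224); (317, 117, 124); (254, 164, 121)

(167,248,399): 167+248 > 399 → valid
(21,50,65): 21+50 > 65 → valid
(16,176,207): 16+176 ≤ 207 → not valid
(287,295,602): 287+295 ≤ 602 → not valid
(253,312,617): 253+312 ≤ 617 → not valid
(109,125,224): 109+125 > 224 → valid
(117,124,317): 117+124 ≤ 317 → not valid
(121,164,254): 121+164 > 254 → valid
4 of the 8 triples form a triangle.

4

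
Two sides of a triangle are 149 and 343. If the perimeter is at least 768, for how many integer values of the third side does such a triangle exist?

Triangle inequality: 194 < x < 492. Perimeter ≥ 768 gives x ≥ 768 − 149 − 343 = 276.
So 276 ≤ x < 492; integers 276 through 491: 216 values.

216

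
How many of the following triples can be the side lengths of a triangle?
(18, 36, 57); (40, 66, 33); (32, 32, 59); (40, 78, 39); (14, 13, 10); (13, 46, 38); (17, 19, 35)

(18,36,57): 18+36 ≤ 57 → not valid
(33,40,66): 33+40 > 66 → valid
(32,32,59): 32+32 > 59 → valid
(39,40,78): 39+40 > 78 → valid
(10,13,14): 10+13 > 14 → valid
(13,38,46): 13+38 > 46 → valid
(17,19,35): 17+19 > 35 → valid
6 of the 7 triples form a triangle.

6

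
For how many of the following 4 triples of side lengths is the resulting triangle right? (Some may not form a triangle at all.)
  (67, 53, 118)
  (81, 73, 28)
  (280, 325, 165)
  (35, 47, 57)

(67,53,118): 53²+67² = 7298 < 13924 = 118² → obtuse
(81,73,28): 28²+73² = 6113 < 6561 = 81² → obtuse
(280,325,165): 165²+280² = 105625 = 325² → right
(35,47,57): 35²+47² = 3434 > 3249 = 57² → acute
1 of the 4 is right.

1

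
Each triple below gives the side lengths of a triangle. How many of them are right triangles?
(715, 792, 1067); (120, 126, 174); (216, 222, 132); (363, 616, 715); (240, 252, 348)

4

(715,792,1067): 715²+792² = 1138489 = 1067² → right
(120,126,174): 120²+126² = 30276 = 174² → right
(216,222,132): 132²+216² = 64080 > 49284 = 222² → acute
(363,616,715): 363²+616² = 511225 = 715² → right
(240,252,348): 240²+252² = 121104 = 348² → right
4 of the 5 are right.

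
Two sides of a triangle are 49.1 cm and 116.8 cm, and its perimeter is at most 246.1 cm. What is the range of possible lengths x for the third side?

67.7 < x ≤ 80.2

Triangle inequality alone gives 67.7 < x < 165.9.
The perimeter condition gives x ≤ 246.1 − 49.1 − 116.8 = 80.2.
Intersecting the two: 67.7 < x ≤ 80.2.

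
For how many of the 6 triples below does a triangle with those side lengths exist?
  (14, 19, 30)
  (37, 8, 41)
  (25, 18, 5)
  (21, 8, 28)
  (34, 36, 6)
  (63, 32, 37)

(14,19,30): 14+19 > 30 → valid
(8,37,41): 8+37 > 41 → valid
(5,18,25): 5+18 ≤ 25 → not valid
(8,21,28): 8+21 > 28 → valid
(6,34,36): 6+34 > 36 → valid
(32,37,63): 32+37 > 63 → valid
5 of the 6 triples form a triangle.

5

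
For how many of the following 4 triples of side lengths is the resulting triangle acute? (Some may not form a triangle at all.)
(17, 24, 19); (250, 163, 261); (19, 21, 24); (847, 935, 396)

(17,24,19): 17²+19² = 650 > 576 = 24² → acute
(250,163,261): 163²+250² = 89069 > 68121 = 261² → acute
(19,21,24): 19²+21² = 802 > 576 = 24² → acute
(847,935,396): 396²+847² = 874225 = 935² → right
3 of the 4 are acute.

3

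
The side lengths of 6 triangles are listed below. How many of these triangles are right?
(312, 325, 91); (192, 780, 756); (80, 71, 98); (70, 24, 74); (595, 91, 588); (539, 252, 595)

(312,325,91): 91²+312² = 105625 = 325² → right
(192,780,756): 192²+756² = 608400 = 780² → right
(80,71,98): 71²+80² = 11441 > 9604 = 98² → acute
(70,24,74): 24²+70² = 5476 = 74² → right
(595,91,588): 91²+588² = 354025 = 595² → right
(539,252,595): 252²+539² = 354025 = 595² → right
5 of the 6 are right.

5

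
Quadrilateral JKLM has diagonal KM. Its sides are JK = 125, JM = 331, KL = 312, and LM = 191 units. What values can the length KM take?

206 < KM < 456

From triangle JKM: |125 − 331| < KM < 125 + 331, i.e. 206 < KM < 456.
From triangle LKM: 121 < KM < 503.
Both must hold, so KM lies in the intersection.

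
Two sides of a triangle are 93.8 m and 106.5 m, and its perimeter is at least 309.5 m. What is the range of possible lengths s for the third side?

Triangle inequality alone gives 12.7 < s < 200.3.
The perimeter condition gives s ≥ 309.5 − 93.8 − 106.5 = 109.2.
Intersecting the two: 109.2 ≤ s < 200.3.

109.2 ≤ s < 200.3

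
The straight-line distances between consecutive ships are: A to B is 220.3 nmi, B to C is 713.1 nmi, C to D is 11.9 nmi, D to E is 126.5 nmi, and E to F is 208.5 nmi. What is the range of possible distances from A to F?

145.9 ≤ AF ≤ 1280.3 nmi

The maximum is all hops collinear in one direction: 220.3 + 713.1 + 11.9 + 126.5 + 208.5 = 1280.3.
The longest hop is 713.1; the others sum to 567.2. Folding the others back against it leaves at least 713.1 − 567.2 = 145.9.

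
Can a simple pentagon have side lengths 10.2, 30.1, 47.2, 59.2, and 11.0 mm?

Yes

A pentagon exists iff every side is shorter than the sum of the others — equivalently, the longest side is less than the sum of the rest.
Longest side 59.2 < 98.5 (sum of the remaining 4), so yes.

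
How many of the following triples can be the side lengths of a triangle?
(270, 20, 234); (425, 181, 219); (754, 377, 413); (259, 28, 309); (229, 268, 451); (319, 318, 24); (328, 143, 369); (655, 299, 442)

(20,234,270): 20+234 ≤ 270 → not valid
(181,219,425): 181+219 ≤ 425 → not valid
(377,413,754): 377+413 > 754 → valid
(28,259,309): 28+259 ≤ 309 → not valid
(229,268,451): 229+268 > 451 → valid
(24,318,319): 24+318 > 319 → valid
(143,328,369): 143+328 > 369 → valid
(299,442,655): 299+442 > 655 → valid
5 of the 8 triples form a triangle.

5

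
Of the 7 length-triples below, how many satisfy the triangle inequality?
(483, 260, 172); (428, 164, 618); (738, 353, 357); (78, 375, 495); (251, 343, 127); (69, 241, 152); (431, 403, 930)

(172,260,483): 172+260 ≤ 483 → not valid
(164,428,618): 164+428 ≤ 618 → not valid
(353,357,738): 353+357 ≤ 738 → not valid
(78,375,495): 78+375 ≤ 495 → not valid
(127,251,343): 127+251 > 343 → valid
(69,152,241): 69+152 ≤ 241 → not valid
(403,431,930): 403+431 ≤ 930 → not valid
1 of the 7 triples forms a triangle.

1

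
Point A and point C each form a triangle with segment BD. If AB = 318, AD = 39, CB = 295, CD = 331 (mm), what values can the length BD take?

From triangle ABD: |318 − 39| < BD < 318 + 39, i.e. 279 < BD < 357.
From triangle CBD: 36 < BD < 626.
Both must hold, so BD lies in the intersection.

279 < BD < 357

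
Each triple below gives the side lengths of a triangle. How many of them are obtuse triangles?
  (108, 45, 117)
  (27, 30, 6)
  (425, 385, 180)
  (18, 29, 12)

(108,45,117): 45²+108² = 13689 = 117² → right
(27,30,6): 6²+27² = 765 < 900 = 30² → obtuse
(425,385,180): 180²+385² = 180625 = 425² → right
(18,29,12): 12²+18² = 468 < 841 = 29² → obtuse
2 of the 4 are obtuse.

2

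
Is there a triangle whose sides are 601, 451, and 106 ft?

The longest side is 601, but the other two sum to only 557.
557 < 601, so the triangle inequality fails.

No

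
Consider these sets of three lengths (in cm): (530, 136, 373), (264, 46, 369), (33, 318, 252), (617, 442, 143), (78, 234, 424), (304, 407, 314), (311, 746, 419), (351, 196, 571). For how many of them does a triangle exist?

(136,373,530): 136+373 ≤ 530 → not valid
(46,264,369): 46+264 ≤ 369 → not valid
(33,252,318): 33+252 ≤ 318 → not valid
(143,442,617): 143+442 ≤ 617 → not valid
(78,234,424): 78+234 ≤ 424 → not valid
(304,314,407): 304+314 > 407 → valid
(311,419,746): 311+419 ≤ 746 → not valid
(196,351,571): 196+351 ≤ 571 → not valid
1 of the 8 triples forms a triangle.

1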